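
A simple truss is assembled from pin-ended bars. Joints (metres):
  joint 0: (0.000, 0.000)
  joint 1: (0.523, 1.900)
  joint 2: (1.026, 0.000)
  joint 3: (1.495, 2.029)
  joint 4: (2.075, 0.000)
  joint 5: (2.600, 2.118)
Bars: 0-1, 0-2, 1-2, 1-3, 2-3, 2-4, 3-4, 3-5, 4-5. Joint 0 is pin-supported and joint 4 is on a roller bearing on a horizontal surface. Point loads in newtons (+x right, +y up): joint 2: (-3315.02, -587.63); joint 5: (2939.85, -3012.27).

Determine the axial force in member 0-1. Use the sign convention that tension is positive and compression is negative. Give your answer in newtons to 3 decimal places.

3594.747

N=6 nodes, M=9 members, R=3 reactions → 2N=12, M+R=12
member 0 (0-1): L=1.9707, (cx,cy)=(0.2654,0.9641)
member 1 (0-2): L=1.0260, (cx,cy)=(1.0000,0.0000)
member 2 (1-2): L=1.9655, (cx,cy)=(0.2559,-0.9667)
member 3 (1-3): L=0.9805, (cx,cy)=(0.9913,0.1316)
member 4 (2-3): L=2.0825, (cx,cy)=(0.2252,0.9743)
member 5 (2-4): L=1.0490, (cx,cy)=(1.0000,0.0000)
member 6 (3-4): L=2.1103, (cx,cy)=(0.2748,-0.9615)
member 7 (3-5): L=1.1086, (cx,cy)=(0.9968,0.0803)
member 8 (4-5): L=2.1821, (cx,cy)=(0.2406,0.9706)
solve A·x = −loads:
  F[0-1] = +3594.7469 N (tension)
  F[0-2] = -1329.1884 N (compression)
  F[1-2] = -3337.0164 N (compression)
  F[1-3] = +1823.8828 N (tension)
  F[2-3] = +3914.0682 N (tension)
  F[2-4] = +250.3326 N (tension)
  F[3-4] = -3900.7232 N (compression)
  F[3-5] = +3773.7982 N (tension)
  F[4-5] = -3415.5716 N (compression)
  Rx@0 = +375.1700 N
  Ry@0 = -3465.8411 N
  Ry@4 = +7065.7411 N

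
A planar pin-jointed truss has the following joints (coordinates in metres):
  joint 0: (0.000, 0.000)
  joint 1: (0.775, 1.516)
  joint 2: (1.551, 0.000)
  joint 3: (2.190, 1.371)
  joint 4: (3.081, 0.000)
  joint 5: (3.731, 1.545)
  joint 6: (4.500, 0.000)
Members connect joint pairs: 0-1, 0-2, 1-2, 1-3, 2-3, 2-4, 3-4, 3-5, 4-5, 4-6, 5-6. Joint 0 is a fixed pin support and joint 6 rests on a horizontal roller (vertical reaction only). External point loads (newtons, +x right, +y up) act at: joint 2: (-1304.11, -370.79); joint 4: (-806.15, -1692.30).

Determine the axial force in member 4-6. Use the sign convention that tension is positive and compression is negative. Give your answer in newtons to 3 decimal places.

N=7 nodes, M=11 members, R=3 reactions → 2N=14, M+R=14
member 0 (0-1): L=1.7026, (cx,cy)=(0.4552,0.8904)
member 1 (0-2): L=1.5510, (cx,cy)=(1.0000,0.0000)
member 2 (1-2): L=1.7031, (cx,cy)=(0.4556,-0.8902)
member 3 (1-3): L=1.4224, (cx,cy)=(0.9948,-0.1019)
member 4 (2-3): L=1.5126, (cx,cy)=(0.4225,0.9064)
member 5 (2-4): L=1.5300, (cx,cy)=(1.0000,0.0000)
member 6 (3-4): L=1.6351, (cx,cy)=(0.5449,-0.8385)
member 7 (3-5): L=1.5508, (cx,cy)=(0.9937,0.1122)
member 8 (4-5): L=1.6762, (cx,cy)=(0.3878,0.9217)
member 9 (4-6): L=1.4190, (cx,cy)=(1.0000,0.0000)
member 10 (5-6): L=1.7258, (cx,cy)=(0.4456,-0.8952)
solve A·x = −loads:
  F[0-1] = -872.2279 N (compression)
  F[0-2] = -1713.2363 N (compression)
  F[1-2] = +968.9928 N (tension)
  F[1-3] = -842.9355 N (compression)
  F[2-3] = -542.5595 N (compression)
  F[2-4] = +261.5992 N (tension)
  F[3-4] = +316.9682 N (tension)
  F[3-5] = -1248.3554 N (compression)
  F[4-5] = +1547.6326 N (tension)
  F[4-6] = +640.3159 N (tension)
  F[5-6] = -1437.0054 N (compression)
  Rx@0 = +2110.2600 N
  Ry@0 = +776.6296 N
  Ry@6 = +1286.4604 N

640.316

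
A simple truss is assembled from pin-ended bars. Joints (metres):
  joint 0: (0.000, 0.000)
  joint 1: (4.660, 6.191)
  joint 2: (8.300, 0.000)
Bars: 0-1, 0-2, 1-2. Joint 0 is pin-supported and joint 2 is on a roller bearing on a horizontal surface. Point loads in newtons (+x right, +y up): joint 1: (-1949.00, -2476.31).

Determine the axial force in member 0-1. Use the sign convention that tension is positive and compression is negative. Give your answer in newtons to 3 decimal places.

N=3 nodes, M=3 members, R=3 reactions → 2N=6, M+R=6
member 0 (0-1): L=7.7488, (cx,cy)=(0.6014,0.7990)
member 1 (0-2): L=8.3000, (cx,cy)=(1.0000,0.0000)
member 2 (1-2): L=7.1818, (cx,cy)=(0.5068,-0.8620)
solve A·x = −loads:
  F[0-1] = -3178.8305 N (compression)
  F[0-2] = -37.3068 N (compression)
  F[1-2] = +73.6070 N (tension)
  Rx@0 = +1949.0000 N
  Ry@0 = +2539.7623 N
  Ry@2 = -63.4523 N

-3178.831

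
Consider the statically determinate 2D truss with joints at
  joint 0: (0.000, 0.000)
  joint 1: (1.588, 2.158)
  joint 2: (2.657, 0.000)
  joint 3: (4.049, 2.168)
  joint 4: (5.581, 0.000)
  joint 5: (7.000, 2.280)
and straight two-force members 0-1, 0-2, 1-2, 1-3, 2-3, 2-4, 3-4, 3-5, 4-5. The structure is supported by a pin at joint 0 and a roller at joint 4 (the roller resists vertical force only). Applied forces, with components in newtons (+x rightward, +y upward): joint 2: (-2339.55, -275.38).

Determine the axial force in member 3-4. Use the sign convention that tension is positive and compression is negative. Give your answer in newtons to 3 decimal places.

N=6 nodes, M=9 members, R=3 reactions → 2N=12, M+R=12
member 0 (0-1): L=2.6793, (cx,cy)=(0.5927,0.8054)
member 1 (0-2): L=2.6570, (cx,cy)=(1.0000,0.0000)
member 2 (1-2): L=2.4083, (cx,cy)=(0.4439,-0.8961)
member 3 (1-3): L=2.4610, (cx,cy)=(1.0000,0.0041)
member 4 (2-3): L=2.5764, (cx,cy)=(0.5403,0.8415)
member 5 (2-4): L=2.9240, (cx,cy)=(1.0000,0.0000)
member 6 (3-4): L=2.6547, (cx,cy)=(0.5771,-0.8167)
member 7 (3-5): L=2.9531, (cx,cy)=(0.9993,0.0379)
member 8 (4-5): L=2.6855, (cx,cy)=(0.5284,0.8490)
solve A·x = −loads:
  F[0-1] = -179.1305 N (compression)
  F[0-2] = -2233.3812 N (compression)
  F[1-2] = +160.2050 N (tension)
  F[1-3] = -177.2834 N (compression)
  F[2-3] = +156.6561 N (tension)
  F[2-4] = +92.6427 N (tension)
  F[3-4] = -160.5323 N (compression)
  F[3-5] = +0.0000 N (tension)
  F[4-5] = -0.0000 N (compression)
  Rx@0 = +2339.5500 N
  Ry@0 = +144.2772 N
  Ry@4 = +131.1028 N

-160.532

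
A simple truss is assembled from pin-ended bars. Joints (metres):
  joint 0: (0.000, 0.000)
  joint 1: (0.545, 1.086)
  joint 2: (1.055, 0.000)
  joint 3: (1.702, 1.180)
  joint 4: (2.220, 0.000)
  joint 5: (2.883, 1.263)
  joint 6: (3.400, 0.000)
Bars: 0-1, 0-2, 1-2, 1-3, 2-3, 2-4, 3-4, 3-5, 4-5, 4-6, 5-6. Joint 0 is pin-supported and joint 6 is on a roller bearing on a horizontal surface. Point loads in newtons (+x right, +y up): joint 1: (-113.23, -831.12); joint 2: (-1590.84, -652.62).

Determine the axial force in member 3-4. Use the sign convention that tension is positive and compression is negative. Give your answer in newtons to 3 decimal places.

N=7 nodes, M=11 members, R=3 reactions → 2N=14, M+R=14
member 0 (0-1): L=1.2151, (cx,cy)=(0.4485,0.8938)
member 1 (0-2): L=1.0550, (cx,cy)=(1.0000,0.0000)
member 2 (1-2): L=1.1998, (cx,cy)=(0.4251,-0.9052)
member 3 (1-3): L=1.1608, (cx,cy)=(0.9967,0.0810)
member 4 (2-3): L=1.3457, (cx,cy)=(0.4808,0.8768)
member 5 (2-4): L=1.1650, (cx,cy)=(1.0000,0.0000)
member 6 (3-4): L=1.2887, (cx,cy)=(0.4020,-0.9157)
member 7 (3-5): L=1.1839, (cx,cy)=(0.9975,0.0701)
member 8 (4-5): L=1.4264, (cx,cy)=(0.4648,0.8854)
member 9 (4-6): L=1.1800, (cx,cy)=(1.0000,0.0000)
member 10 (5-6): L=1.3647, (cx,cy)=(0.3788,-0.9255)
solve A·x = −loads:
  F[0-1] = -1324.9293 N (compression)
  F[0-2] = -1109.7996 N (compression)
  F[1-2] = +334.1273 N (tension)
  F[1-3] = -625.1223 N (compression)
  F[2-3] = +399.3667 N (tension)
  F[2-4] = +431.0629 N (tension)
  F[3-4] = -349.4577 N (compression)
  F[3-5] = -291.3123 N (compression)
  F[4-5] = +361.3922 N (tension)
  F[4-6] = +122.6231 N (tension)
  F[5-6] = -323.6867 N (compression)
  Rx@0 = +1704.0700 N
  Ry@0 = +1184.1792 N
  Ry@6 = +299.5608 N

-349.458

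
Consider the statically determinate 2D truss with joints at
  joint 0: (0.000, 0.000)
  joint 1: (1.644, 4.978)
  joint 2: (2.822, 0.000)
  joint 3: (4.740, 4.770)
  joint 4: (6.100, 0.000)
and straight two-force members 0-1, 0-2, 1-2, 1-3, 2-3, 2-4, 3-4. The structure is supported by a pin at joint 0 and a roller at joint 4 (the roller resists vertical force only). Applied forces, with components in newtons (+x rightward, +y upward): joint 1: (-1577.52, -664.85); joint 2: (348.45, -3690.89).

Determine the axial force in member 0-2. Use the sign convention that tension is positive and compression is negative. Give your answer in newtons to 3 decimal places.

N=5 nodes, M=7 members, R=3 reactions → 2N=10, M+R=10
member 0 (0-1): L=5.2424, (cx,cy)=(0.3136,0.9496)
member 1 (0-2): L=2.8220, (cx,cy)=(1.0000,0.0000)
member 2 (1-2): L=5.1155, (cx,cy)=(0.2303,-0.9731)
member 3 (1-3): L=3.1030, (cx,cy)=(0.9978,-0.0670)
member 4 (2-3): L=5.1412, (cx,cy)=(0.3731,0.9278)
member 5 (2-4): L=3.2780, (cx,cy)=(1.0000,0.0000)
member 6 (3-4): L=4.9601, (cx,cy)=(0.2742,-0.9617)
solve A·x = −loads:
  F[0-1] = -3955.9778 N (compression)
  F[0-2] = +11.5017 N (tension)
  F[1-2] = +3204.6466 N (tension)
  F[1-3] = -401.9258 N (compression)
  F[2-3] = +616.9093 N (tension)
  F[2-4] = +170.8734 N (tension)
  F[3-4] = -623.1966 N (compression)
  Rx@0 = +1229.0700 N
  Ry@0 = +3756.4268 N
  Ry@4 = +599.3132 N

11.502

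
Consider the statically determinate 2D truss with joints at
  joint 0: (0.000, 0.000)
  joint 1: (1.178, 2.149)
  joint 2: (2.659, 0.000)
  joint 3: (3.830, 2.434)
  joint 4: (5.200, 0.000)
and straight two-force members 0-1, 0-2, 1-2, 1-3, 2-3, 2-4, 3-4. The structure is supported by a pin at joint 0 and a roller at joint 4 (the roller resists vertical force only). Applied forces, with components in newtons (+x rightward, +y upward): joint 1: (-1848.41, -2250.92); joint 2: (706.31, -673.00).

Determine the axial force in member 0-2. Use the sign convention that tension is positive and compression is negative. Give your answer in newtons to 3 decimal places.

N=5 nodes, M=7 members, R=3 reactions → 2N=10, M+R=10
member 0 (0-1): L=2.4507, (cx,cy)=(0.4807,0.8769)
member 1 (0-2): L=2.6590, (cx,cy)=(1.0000,0.0000)
member 2 (1-2): L=2.6099, (cx,cy)=(0.5675,-0.8234)
member 3 (1-3): L=2.6673, (cx,cy)=(0.9943,0.1069)
member 4 (2-3): L=2.7010, (cx,cy)=(0.4335,0.9011)
member 5 (2-4): L=2.5410, (cx,cy)=(1.0000,0.0000)
member 6 (3-4): L=2.7931, (cx,cy)=(0.4905,-0.8714)
solve A·x = −loads:
  F[0-1] = -3231.5762 N (compression)
  F[0-2] = +411.2567 N (tension)
  F[1-2] = +694.8810 N (tension)
  F[1-3] = -99.8321 N (compression)
  F[2-3] = +111.8945 N (tension)
  F[2-4] = +50.7502 N (tension)
  F[3-4] = -103.4664 N (compression)
  Rx@0 = +1142.1000 N
  Ry@0 = +2833.7551 N
  Ry@4 = +90.1649 N

411.257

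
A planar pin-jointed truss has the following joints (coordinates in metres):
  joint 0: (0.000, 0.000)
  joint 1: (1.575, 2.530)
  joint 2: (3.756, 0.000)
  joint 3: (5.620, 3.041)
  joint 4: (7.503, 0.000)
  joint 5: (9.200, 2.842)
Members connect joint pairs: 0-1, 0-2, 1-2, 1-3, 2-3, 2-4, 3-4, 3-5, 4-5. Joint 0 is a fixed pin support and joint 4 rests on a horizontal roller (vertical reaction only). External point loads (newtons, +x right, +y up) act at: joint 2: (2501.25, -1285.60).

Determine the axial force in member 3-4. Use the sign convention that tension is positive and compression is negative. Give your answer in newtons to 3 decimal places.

-756.959

N=6 nodes, M=9 members, R=3 reactions → 2N=12, M+R=12
member 0 (0-1): L=2.9802, (cx,cy)=(0.5285,0.8489)
member 1 (0-2): L=3.7560, (cx,cy)=(1.0000,0.0000)
member 2 (1-2): L=3.3403, (cx,cy)=(0.6529,-0.7574)
member 3 (1-3): L=4.0771, (cx,cy)=(0.9921,0.1253)
member 4 (2-3): L=3.5668, (cx,cy)=(0.5226,0.8526)
member 5 (2-4): L=3.7470, (cx,cy)=(1.0000,0.0000)
member 6 (3-4): L=3.5768, (cx,cy)=(0.5265,-0.8502)
member 7 (3-5): L=3.5855, (cx,cy)=(0.9985,-0.0555)
member 8 (4-5): L=3.3101, (cx,cy)=(0.5127,0.8586)
solve A·x = −loads:
  F[0-1] = -756.2717 N (compression)
  F[0-2] = +2900.9321 N (tension)
  F[1-2] = +704.2958 N (tension)
  F[1-3] = -866.3720 N (compression)
  F[2-3] = +882.2102 N (tension)
  F[2-4] = +398.5019 N (tension)
  F[3-4] = -756.9594 N (compression)
  F[3-5] = -0.0000 N (tension)
  F[4-5] = +0.0000 N (tension)
  Rx@0 = -2501.2500 N
  Ry@0 = +642.0289 N
  Ry@4 = +643.5711 N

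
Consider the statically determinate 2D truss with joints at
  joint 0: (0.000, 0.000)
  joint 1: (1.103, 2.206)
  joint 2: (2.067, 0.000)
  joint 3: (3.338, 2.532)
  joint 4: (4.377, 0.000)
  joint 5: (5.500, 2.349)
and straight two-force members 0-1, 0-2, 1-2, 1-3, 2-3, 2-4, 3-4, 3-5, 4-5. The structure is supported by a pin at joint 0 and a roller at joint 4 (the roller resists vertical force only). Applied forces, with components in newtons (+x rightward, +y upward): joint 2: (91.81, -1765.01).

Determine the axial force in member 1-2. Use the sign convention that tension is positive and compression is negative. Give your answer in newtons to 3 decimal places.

885.948

N=6 nodes, M=9 members, R=3 reactions → 2N=12, M+R=12
member 0 (0-1): L=2.4664, (cx,cy)=(0.4472,0.8944)
member 1 (0-2): L=2.0670, (cx,cy)=(1.0000,0.0000)
member 2 (1-2): L=2.4074, (cx,cy)=(0.4004,-0.9163)
member 3 (1-3): L=2.2587, (cx,cy)=(0.9895,0.1443)
member 4 (2-3): L=2.8331, (cx,cy)=(0.4486,0.8937)
member 5 (2-4): L=2.3100, (cx,cy)=(1.0000,0.0000)
member 6 (3-4): L=2.7369, (cx,cy)=(0.3796,-0.9251)
member 7 (3-5): L=2.1697, (cx,cy)=(0.9964,-0.0843)
member 8 (4-5): L=2.6036, (cx,cy)=(0.4313,0.9022)
solve A·x = −loads:
  F[0-1] = -1041.4480 N (compression)
  F[0-2] = +557.5597 N (tension)
  F[1-2] = +885.9475 N (tension)
  F[1-3] = -829.1891 N (compression)
  F[2-3] = +1066.5427 N (tension)
  F[2-4] = +342.0290 N (tension)
  F[3-4] = -900.9571 N (compression)
  F[3-5] = +0.0000 N (tension)
  F[4-5] = -0.0000 N (compression)
  Rx@0 = -91.8100 N
  Ry@0 = +931.4995 N
  Ry@4 = +833.5105 N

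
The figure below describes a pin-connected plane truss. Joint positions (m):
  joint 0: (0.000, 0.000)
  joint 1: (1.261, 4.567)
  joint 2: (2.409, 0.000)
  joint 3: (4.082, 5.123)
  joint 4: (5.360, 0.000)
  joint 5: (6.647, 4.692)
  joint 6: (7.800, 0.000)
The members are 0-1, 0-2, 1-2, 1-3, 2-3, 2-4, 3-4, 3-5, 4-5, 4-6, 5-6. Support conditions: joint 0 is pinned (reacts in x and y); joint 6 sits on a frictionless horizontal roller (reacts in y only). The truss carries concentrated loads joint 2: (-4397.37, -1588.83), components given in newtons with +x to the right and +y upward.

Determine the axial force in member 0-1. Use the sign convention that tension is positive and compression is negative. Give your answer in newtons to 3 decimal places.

N=7 nodes, M=11 members, R=3 reactions → 2N=14, M+R=14
member 0 (0-1): L=4.7379, (cx,cy)=(0.2662,0.9639)
member 1 (0-2): L=2.4090, (cx,cy)=(1.0000,0.0000)
member 2 (1-2): L=4.7091, (cx,cy)=(0.2438,-0.9698)
member 3 (1-3): L=2.8753, (cx,cy)=(0.9811,0.1934)
member 4 (2-3): L=5.3893, (cx,cy)=(0.3104,0.9506)
member 5 (2-4): L=2.9510, (cx,cy)=(1.0000,0.0000)
member 6 (3-4): L=5.2800, (cx,cy)=(0.2420,-0.9703)
member 7 (3-5): L=2.6010, (cx,cy)=(0.9862,-0.1657)
member 8 (4-5): L=4.8653, (cx,cy)=(0.2645,0.9644)
member 9 (4-6): L=2.4400, (cx,cy)=(1.0000,0.0000)
member 10 (5-6): L=4.8316, (cx,cy)=(0.2386,-0.9711)
solve A·x = −loads:
  F[0-1] = -1139.2163 N (compression)
  F[0-2] = -4094.1651 N (compression)
  F[1-2] = +1020.1288 N (tension)
  F[1-3] = -562.5139 N (compression)
  F[2-3] = +630.6354 N (tension)
  F[2-4] = +356.1268 N (tension)
  F[3-4] = -463.4967 N (compression)
  F[3-5] = -247.3593 N (compression)
  F[4-5] = +466.3258 N (tension)
  F[4-6] = +120.5843 N (tension)
  F[5-6] = -505.3029 N (compression)
  Rx@0 = +4397.3700 N
  Ry@0 = +1098.1260 N
  Ry@6 = +490.7040 N

-1139.216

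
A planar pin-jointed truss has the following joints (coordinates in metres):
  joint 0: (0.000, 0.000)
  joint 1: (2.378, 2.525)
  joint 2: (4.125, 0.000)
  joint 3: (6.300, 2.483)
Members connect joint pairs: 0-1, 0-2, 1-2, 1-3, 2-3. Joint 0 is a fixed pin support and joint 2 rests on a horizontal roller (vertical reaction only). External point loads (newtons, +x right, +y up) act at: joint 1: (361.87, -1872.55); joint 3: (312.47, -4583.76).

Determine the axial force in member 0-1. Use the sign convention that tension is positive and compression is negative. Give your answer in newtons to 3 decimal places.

2793.257

N=4 nodes, M=5 members, R=3 reactions → 2N=8, M+R=8
member 0 (0-1): L=3.4685, (cx,cy)=(0.6856,0.7280)
member 1 (0-2): L=4.1250, (cx,cy)=(1.0000,0.0000)
member 2 (1-2): L=3.0704, (cx,cy)=(0.5690,-0.8224)
member 3 (1-3): L=3.9222, (cx,cy)=(0.9999,-0.0107)
member 4 (2-3): L=3.3009, (cx,cy)=(0.6589,0.7522)
solve A·x = −loads:
  F[0-1] = +2793.2566 N (tension)
  F[0-2] = -1240.7125 N (compression)
  F[1-2] = -4805.5787 N (compression)
  F[1-3] = +4287.6722 N (tension)
  F[2-3] = -6032.6056 N (compression)
  Rx@0 = -674.3400 N
  Ry@0 = -2033.4346 N
  Ry@2 = +8489.7446 N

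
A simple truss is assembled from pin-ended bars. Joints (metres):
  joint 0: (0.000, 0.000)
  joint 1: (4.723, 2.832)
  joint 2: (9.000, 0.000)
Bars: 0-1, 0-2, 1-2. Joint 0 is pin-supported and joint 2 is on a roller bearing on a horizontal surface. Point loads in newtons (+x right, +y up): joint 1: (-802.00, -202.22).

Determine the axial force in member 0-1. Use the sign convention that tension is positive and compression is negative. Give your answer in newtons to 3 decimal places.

N=3 nodes, M=3 members, R=3 reactions → 2N=6, M+R=6
member 0 (0-1): L=5.5070, (cx,cy)=(0.8576,0.5143)
member 1 (0-2): L=9.0000, (cx,cy)=(1.0000,0.0000)
member 2 (1-2): L=5.1296, (cx,cy)=(0.8338,-0.5521)
solve A·x = −loads:
  F[0-1] = -677.6051 N (compression)
  F[0-2] = -220.8607 N (compression)
  F[1-2] = +264.8890 N (tension)
  Rx@0 = +802.0000 N
  Ry@0 = +348.4621 N
  Ry@2 = -146.2421 N

-677.605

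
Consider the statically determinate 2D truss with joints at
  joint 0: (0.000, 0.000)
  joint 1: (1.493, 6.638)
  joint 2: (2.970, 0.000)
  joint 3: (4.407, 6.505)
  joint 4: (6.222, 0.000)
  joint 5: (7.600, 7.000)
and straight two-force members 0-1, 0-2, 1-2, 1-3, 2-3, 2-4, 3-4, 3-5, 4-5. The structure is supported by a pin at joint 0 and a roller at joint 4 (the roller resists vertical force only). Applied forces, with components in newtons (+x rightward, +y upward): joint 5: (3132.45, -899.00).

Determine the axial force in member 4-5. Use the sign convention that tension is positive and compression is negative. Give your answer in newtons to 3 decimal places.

N=6 nodes, M=9 members, R=3 reactions → 2N=12, M+R=12
member 0 (0-1): L=6.8038, (cx,cy)=(0.2194,0.9756)
member 1 (0-2): L=2.9700, (cx,cy)=(1.0000,0.0000)
member 2 (1-2): L=6.8003, (cx,cy)=(0.2172,-0.9761)
member 3 (1-3): L=2.9170, (cx,cy)=(0.9990,-0.0456)
member 4 (2-3): L=6.6618, (cx,cy)=(0.2157,0.9765)
member 5 (2-4): L=3.2520, (cx,cy)=(1.0000,0.0000)
member 6 (3-4): L=6.7535, (cx,cy)=(0.2688,-0.9632)
member 7 (3-5): L=3.2311, (cx,cy)=(0.9882,0.1532)
member 8 (4-5): L=7.1343, (cx,cy)=(0.1932,0.9812)
solve A·x = −loads:
  F[0-1] = +3816.2488 N (tension)
  F[0-2] = +2295.0305 N (tension)
  F[1-2] = -3892.9811 N (compression)
  F[1-3] = +1684.7081 N (tension)
  F[2-3] = +3891.6652 N (tension)
  F[2-4] = +610.0366 N (tension)
  F[3-4] = -3316.0346 N (compression)
  F[3-5] = +3454.3776 N (tension)
  F[4-5] = -1455.6093 N (compression)
  Rx@0 = -3132.4500 N
  Ry@0 = -3723.2356 N
  Ry@4 = +4622.2356 N

-1455.609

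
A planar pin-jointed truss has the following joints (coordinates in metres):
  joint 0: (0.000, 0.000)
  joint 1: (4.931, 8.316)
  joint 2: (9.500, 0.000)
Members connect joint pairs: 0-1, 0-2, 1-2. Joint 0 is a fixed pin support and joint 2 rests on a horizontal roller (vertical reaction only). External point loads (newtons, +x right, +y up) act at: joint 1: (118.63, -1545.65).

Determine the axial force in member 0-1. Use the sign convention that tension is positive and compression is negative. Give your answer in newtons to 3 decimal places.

N=3 nodes, M=3 members, R=3 reactions → 2N=6, M+R=6
member 0 (0-1): L=9.6680, (cx,cy)=(0.5100,0.8602)
member 1 (0-2): L=9.5000, (cx,cy)=(1.0000,0.0000)
member 2 (1-2): L=9.4885, (cx,cy)=(0.4815,-0.8764)
solve A·x = −loads:
  F[0-1] = -743.5067 N (compression)
  F[0-2] = +497.8422 N (tension)
  F[1-2] = -1033.8752 N (compression)
  Rx@0 = -118.6300 N
  Ry@0 = +639.5313 N
  Ry@2 = +906.1187 N

-743.507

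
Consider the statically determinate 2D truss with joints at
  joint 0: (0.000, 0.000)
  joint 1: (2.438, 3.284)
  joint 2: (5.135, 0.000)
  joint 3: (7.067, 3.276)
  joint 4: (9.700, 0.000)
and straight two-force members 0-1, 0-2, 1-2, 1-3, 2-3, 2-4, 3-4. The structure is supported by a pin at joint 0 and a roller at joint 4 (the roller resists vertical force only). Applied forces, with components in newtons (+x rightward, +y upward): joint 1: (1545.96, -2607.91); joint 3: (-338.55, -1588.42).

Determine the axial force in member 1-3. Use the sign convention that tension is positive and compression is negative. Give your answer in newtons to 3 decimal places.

-2495.232

N=5 nodes, M=7 members, R=3 reactions → 2N=10, M+R=10
member 0 (0-1): L=4.0900, (cx,cy)=(0.5961,0.8029)
member 1 (0-2): L=5.1350, (cx,cy)=(1.0000,0.0000)
member 2 (1-2): L=4.2495, (cx,cy)=(0.6347,-0.7728)
member 3 (1-3): L=4.6290, (cx,cy)=(1.0000,-0.0017)
member 4 (2-3): L=3.8033, (cx,cy)=(0.5080,0.8614)
member 5 (2-4): L=4.5650, (cx,cy)=(1.0000,0.0000)
member 6 (3-4): L=4.2030, (cx,cy)=(0.6265,-0.7795)
solve A·x = −loads:
  F[0-1] = -2459.1947 N (compression)
  F[0-2] = +2673.2890 N (tension)
  F[1-2] = -813.9967 N (compression)
  F[1-3] = -2495.2323 N (compression)
  F[2-3] = +730.2939 N (tension)
  F[2-4] = +1785.7001 N (tension)
  F[3-4] = -2850.4461 N (compression)
  Rx@0 = -1207.4100 N
  Ry@0 = +1974.5474 N
  Ry@4 = +2221.7826 N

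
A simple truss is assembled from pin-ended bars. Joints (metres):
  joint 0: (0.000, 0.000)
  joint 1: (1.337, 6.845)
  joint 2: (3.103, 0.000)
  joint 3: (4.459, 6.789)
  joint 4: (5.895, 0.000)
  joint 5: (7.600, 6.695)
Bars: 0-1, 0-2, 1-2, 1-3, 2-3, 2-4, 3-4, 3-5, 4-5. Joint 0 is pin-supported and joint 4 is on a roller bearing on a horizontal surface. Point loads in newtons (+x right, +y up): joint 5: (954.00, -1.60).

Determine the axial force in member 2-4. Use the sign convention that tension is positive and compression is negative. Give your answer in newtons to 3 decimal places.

242.078

N=6 nodes, M=9 members, R=3 reactions → 2N=12, M+R=12
member 0 (0-1): L=6.9744, (cx,cy)=(0.1917,0.9815)
member 1 (0-2): L=3.1030, (cx,cy)=(1.0000,0.0000)
member 2 (1-2): L=7.0691, (cx,cy)=(0.2498,-0.9683)
member 3 (1-3): L=3.1225, (cx,cy)=(0.9998,-0.0179)
member 4 (2-3): L=6.9231, (cx,cy)=(0.1959,0.9806)
member 5 (2-4): L=2.7920, (cx,cy)=(1.0000,0.0000)
member 6 (3-4): L=6.9392, (cx,cy)=(0.2069,-0.9784)
member 7 (3-5): L=3.1424, (cx,cy)=(0.9996,-0.0299)
member 8 (4-5): L=6.9087, (cx,cy)=(0.2468,0.9691)
solve A·x = −loads:
  F[0-1] = +1104.4118 N (tension)
  F[0-2] = +742.2816 N (tension)
  F[1-2] = -1128.5669 N (compression)
  F[1-3] = +493.7343 N (tension)
  F[2-3] = +1114.3678 N (tension)
  F[2-4] = +242.0782 N (tension)
  F[3-4] = -1136.8841 N (compression)
  F[3-5] = +947.6126 N (tension)
  F[4-5] = +27.6000 N (tension)
  Rx@0 = -954.0000 N
  Ry@0 = -1083.9284 N
  Ry@4 = +1085.5284 N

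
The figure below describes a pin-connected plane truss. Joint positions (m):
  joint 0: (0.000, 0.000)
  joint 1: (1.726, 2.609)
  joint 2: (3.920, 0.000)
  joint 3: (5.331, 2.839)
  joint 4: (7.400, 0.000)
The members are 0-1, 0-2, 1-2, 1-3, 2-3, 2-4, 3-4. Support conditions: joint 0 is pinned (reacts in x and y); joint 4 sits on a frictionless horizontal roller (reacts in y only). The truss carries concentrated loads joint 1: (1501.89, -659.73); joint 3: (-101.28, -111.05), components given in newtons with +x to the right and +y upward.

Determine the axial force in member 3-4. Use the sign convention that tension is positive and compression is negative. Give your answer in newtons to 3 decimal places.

-896.534

N=5 nodes, M=7 members, R=3 reactions → 2N=10, M+R=10
member 0 (0-1): L=3.1283, (cx,cy)=(0.5517,0.8340)
member 1 (0-2): L=3.9200, (cx,cy)=(1.0000,0.0000)
member 2 (1-2): L=3.4089, (cx,cy)=(0.6436,-0.7654)
member 3 (1-3): L=3.6123, (cx,cy)=(0.9980,0.0637)
member 4 (2-3): L=3.1703, (cx,cy)=(0.4451,0.8955)
member 5 (2-4): L=3.4800, (cx,cy)=(1.0000,0.0000)
member 6 (3-4): L=3.5129, (cx,cy)=(0.5890,-0.8082)
solve A·x = −loads:
  F[0-1] = -55.4424 N (compression)
  F[0-2] = +1431.2001 N (tension)
  F[1-2] = -882.0064 N (compression)
  F[1-3] = -966.7722 N (compression)
  F[2-3] = +753.8222 N (tension)
  F[2-4] = +528.0289 N (tension)
  F[3-4] = -896.5340 N (compression)
  Rx@0 = -1400.6100 N
  Ry@0 = +46.2396 N
  Ry@4 = +724.5404 N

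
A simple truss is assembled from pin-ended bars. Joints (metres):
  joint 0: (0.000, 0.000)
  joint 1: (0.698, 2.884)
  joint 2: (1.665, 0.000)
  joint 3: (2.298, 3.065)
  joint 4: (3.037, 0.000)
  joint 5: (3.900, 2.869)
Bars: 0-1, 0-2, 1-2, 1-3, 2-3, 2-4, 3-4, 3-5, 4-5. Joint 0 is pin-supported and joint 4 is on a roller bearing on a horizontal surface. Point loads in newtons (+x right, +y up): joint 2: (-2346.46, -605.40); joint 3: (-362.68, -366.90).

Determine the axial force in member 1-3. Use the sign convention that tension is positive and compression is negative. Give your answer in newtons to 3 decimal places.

N=6 nodes, M=9 members, R=3 reactions → 2N=12, M+R=12
member 0 (0-1): L=2.9673, (cx,cy)=(0.2352,0.9719)
member 1 (0-2): L=1.6650, (cx,cy)=(1.0000,0.0000)
member 2 (1-2): L=3.0418, (cx,cy)=(0.3179,-0.9481)
member 3 (1-3): L=1.6102, (cx,cy)=(0.9937,0.1124)
member 4 (2-3): L=3.1297, (cx,cy)=(0.2023,0.9793)
member 5 (2-4): L=1.3720, (cx,cy)=(1.0000,0.0000)
member 6 (3-4): L=3.1528, (cx,cy)=(0.2344,-0.9721)
member 7 (3-5): L=1.6139, (cx,cy)=(0.9926,-0.1214)
member 8 (4-5): L=2.9960, (cx,cy)=(0.2881,0.9576)
solve A·x = −loads:
  F[0-1] = -749.8402 N (compression)
  F[0-2] = -2532.7525 N (compression)
  F[1-2] = +720.3081 N (tension)
  F[1-3] = -407.9619 N (compression)
  F[2-3] = -79.1770 N (compression)
  F[2-4] = +58.7104 N (tension)
  F[3-4] = -250.4790 N (compression)
  F[3-5] = -0.0000 N (tension)
  F[4-5] = -0.0000 N (tension)
  Rx@0 = +2709.1400 N
  Ry@0 = +728.7988 N
  Ry@4 = +243.5012 N

-407.962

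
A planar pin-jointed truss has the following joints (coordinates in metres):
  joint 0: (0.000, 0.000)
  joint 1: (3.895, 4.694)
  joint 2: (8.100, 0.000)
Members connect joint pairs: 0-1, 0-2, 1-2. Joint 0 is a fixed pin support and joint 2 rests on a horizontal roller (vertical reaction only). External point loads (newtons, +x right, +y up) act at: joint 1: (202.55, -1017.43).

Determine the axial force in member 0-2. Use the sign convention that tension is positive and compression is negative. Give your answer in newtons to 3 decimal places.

543.429

N=3 nodes, M=3 members, R=3 reactions → 2N=6, M+R=6
member 0 (0-1): L=6.0996, (cx,cy)=(0.6386,0.7696)
member 1 (0-2): L=8.1000, (cx,cy)=(1.0000,0.0000)
member 2 (1-2): L=6.3020, (cx,cy)=(0.6672,-0.7448)
solve A·x = −loads:
  F[0-1] = -533.8161 N (compression)
  F[0-2] = +543.4292 N (tension)
  F[1-2] = -814.4377 N (compression)
  Rx@0 = -202.5500 N
  Ry@0 = +410.8054 N
  Ry@2 = +606.6246 N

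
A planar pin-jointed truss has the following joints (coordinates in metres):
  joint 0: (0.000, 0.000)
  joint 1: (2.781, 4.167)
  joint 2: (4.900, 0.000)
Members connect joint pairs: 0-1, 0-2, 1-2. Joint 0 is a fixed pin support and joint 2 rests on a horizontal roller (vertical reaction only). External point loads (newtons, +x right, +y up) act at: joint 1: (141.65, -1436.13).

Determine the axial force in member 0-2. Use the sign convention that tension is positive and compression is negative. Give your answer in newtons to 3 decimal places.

475.739

N=3 nodes, M=3 members, R=3 reactions → 2N=6, M+R=6
member 0 (0-1): L=5.0098, (cx,cy)=(0.5551,0.8318)
member 1 (0-2): L=4.9000, (cx,cy)=(1.0000,0.0000)
member 2 (1-2): L=4.6748, (cx,cy)=(0.4533,-0.8914)
solve A·x = −loads:
  F[0-1] = -601.8375 N (compression)
  F[0-2] = +475.7388 N (tension)
  F[1-2] = -1049.5511 N (compression)
  Rx@0 = -141.6500 N
  Ry@0 = +500.5926 N
  Ry@2 = +935.5374 N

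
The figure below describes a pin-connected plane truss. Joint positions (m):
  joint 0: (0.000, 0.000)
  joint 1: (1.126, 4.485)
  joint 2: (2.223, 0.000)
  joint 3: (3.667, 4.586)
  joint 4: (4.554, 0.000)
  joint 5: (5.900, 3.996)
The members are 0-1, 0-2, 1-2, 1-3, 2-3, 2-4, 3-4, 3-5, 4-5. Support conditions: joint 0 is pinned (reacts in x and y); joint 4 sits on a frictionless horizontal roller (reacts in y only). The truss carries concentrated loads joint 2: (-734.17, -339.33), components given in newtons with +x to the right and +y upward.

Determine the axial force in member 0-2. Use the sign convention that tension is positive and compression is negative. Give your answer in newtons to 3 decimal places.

-690.564

N=6 nodes, M=9 members, R=3 reactions → 2N=12, M+R=12
member 0 (0-1): L=4.6242, (cx,cy)=(0.2435,0.9699)
member 1 (0-2): L=2.2230, (cx,cy)=(1.0000,0.0000)
member 2 (1-2): L=4.6172, (cx,cy)=(0.2376,-0.9714)
member 3 (1-3): L=2.5430, (cx,cy)=(0.9992,0.0397)
member 4 (2-3): L=4.8080, (cx,cy)=(0.3003,0.9538)
member 5 (2-4): L=2.3310, (cx,cy)=(1.0000,0.0000)
member 6 (3-4): L=4.6710, (cx,cy)=(0.1899,-0.9818)
member 7 (3-5): L=2.3096, (cx,cy)=(0.9668,-0.2555)
member 8 (4-5): L=4.2166, (cx,cy)=(0.3192,0.9477)
solve A·x = −loads:
  F[0-1] = -179.0789 N (compression)
  F[0-2] = -690.5639 N (compression)
  F[1-2] = +175.3199 N (tension)
  F[1-3] = -85.3276 N (compression)
  F[2-3] = +177.2114 N (tension)
  F[2-4] = +32.0375 N (tension)
  F[3-4] = -168.7111 N (compression)
  F[3-5] = -0.0000 N (tension)
  F[4-5] = +0.0000 N (tension)
  Rx@0 = +734.1700 N
  Ry@0 = +173.6887 N
  Ry@4 = +165.6413 N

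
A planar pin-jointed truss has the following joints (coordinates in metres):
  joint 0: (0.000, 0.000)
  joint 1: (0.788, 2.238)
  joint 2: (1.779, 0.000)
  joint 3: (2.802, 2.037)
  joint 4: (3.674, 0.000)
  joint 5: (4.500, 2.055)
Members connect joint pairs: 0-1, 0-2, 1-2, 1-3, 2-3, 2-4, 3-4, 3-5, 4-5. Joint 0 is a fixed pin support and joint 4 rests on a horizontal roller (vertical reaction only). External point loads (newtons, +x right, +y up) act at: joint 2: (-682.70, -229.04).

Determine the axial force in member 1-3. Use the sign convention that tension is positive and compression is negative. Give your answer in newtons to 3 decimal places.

-98.737

N=6 nodes, M=9 members, R=3 reactions → 2N=12, M+R=12
member 0 (0-1): L=2.3727, (cx,cy)=(0.3321,0.9432)
member 1 (0-2): L=1.7790, (cx,cy)=(1.0000,0.0000)
member 2 (1-2): L=2.4476, (cx,cy)=(0.4049,-0.9144)
member 3 (1-3): L=2.0240, (cx,cy)=(0.9951,-0.0993)
member 4 (2-3): L=2.2795, (cx,cy)=(0.4488,0.8936)
member 5 (2-4): L=1.8950, (cx,cy)=(1.0000,0.0000)
member 6 (3-4): L=2.2158, (cx,cy)=(0.3935,-0.9193)
member 7 (3-5): L=1.6981, (cx,cy)=(0.9999,0.0106)
member 8 (4-5): L=2.2148, (cx,cy)=(0.3729,0.9279)
solve A·x = −loads:
  F[0-1] = -125.2448 N (compression)
  F[0-2] = -641.1044 N (compression)
  F[1-2] = +139.9232 N (tension)
  F[1-3] = -98.7368 N (compression)
  F[2-3] = +113.1320 N (tension)
  F[2-4] = +47.4759 N (tension)
  F[3-4] = -120.6388 N (compression)
  F[3-5] = +0.0000 N (tension)
  F[4-5] = -0.0000 N (compression)
  Rx@0 = +682.7000 N
  Ry@0 = +118.1358 N
  Ry@4 = +110.9042 N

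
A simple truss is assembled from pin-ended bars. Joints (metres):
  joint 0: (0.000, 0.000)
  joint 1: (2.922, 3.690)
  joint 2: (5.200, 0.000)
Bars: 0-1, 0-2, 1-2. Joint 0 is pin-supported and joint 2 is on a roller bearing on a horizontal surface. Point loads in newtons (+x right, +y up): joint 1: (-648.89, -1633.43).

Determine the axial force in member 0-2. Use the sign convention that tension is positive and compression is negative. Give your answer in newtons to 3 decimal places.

282.373

N=3 nodes, M=3 members, R=3 reactions → 2N=6, M+R=6
member 0 (0-1): L=4.7068, (cx,cy)=(0.6208,0.7840)
member 1 (0-2): L=5.2000, (cx,cy)=(1.0000,0.0000)
member 2 (1-2): L=4.3365, (cx,cy)=(0.5253,-0.8509)
solve A·x = −loads:
  F[0-1] = -1500.0994 N (compression)
  F[0-2] = +282.3730 N (tension)
  F[1-2] = -537.5398 N (compression)
  Rx@0 = +648.8900 N
  Ry@0 = +1176.0303 N
  Ry@2 = +457.3997 N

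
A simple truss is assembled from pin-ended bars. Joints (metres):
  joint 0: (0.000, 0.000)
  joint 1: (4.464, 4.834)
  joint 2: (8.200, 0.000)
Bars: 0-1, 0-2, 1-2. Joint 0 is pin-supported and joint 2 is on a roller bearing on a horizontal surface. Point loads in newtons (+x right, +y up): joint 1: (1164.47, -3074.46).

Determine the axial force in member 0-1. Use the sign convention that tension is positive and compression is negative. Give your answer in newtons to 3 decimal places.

N=3 nodes, M=3 members, R=3 reactions → 2N=6, M+R=6
member 0 (0-1): L=6.5799, (cx,cy)=(0.6784,0.7347)
member 1 (0-2): L=8.2000, (cx,cy)=(1.0000,0.0000)
member 2 (1-2): L=6.1094, (cx,cy)=(0.6115,-0.7912)
solve A·x = −loads:
  F[0-1] = -972.2609 N (compression)
  F[0-2] = +1824.0825 N (tension)
  F[1-2] = -2982.9020 N (compression)
  Rx@0 = -1164.4700 N
  Ry@0 = +714.2847 N
  Ry@2 = +2360.1753 N

-972.261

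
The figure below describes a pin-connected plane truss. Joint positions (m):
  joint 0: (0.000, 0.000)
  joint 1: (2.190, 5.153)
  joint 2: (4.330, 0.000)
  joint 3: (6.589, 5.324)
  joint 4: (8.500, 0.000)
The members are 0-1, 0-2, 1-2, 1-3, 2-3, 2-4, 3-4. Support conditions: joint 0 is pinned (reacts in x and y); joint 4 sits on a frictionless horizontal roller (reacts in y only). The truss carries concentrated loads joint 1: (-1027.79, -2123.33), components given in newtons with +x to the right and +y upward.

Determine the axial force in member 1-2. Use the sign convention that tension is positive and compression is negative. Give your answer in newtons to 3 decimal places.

84.855

N=5 nodes, M=7 members, R=3 reactions → 2N=10, M+R=10
member 0 (0-1): L=5.5991, (cx,cy)=(0.3911,0.9203)
member 1 (0-2): L=4.3300, (cx,cy)=(1.0000,0.0000)
member 2 (1-2): L=5.5797, (cx,cy)=(0.3835,-0.9235)
member 3 (1-3): L=4.4023, (cx,cy)=(0.9992,0.0388)
member 4 (2-3): L=5.7834, (cx,cy)=(0.3906,0.9206)
member 5 (2-4): L=4.1700, (cx,cy)=(1.0000,0.0000)
member 6 (3-4): L=5.6566, (cx,cy)=(0.3378,-0.9412)
solve A·x = −loads:
  F[0-1] = -2389.7263 N (compression)
  F[0-2] = -93.0800 N (compression)
  F[1-2] = +84.8551 N (tension)
  F[1-3] = +60.5809 N (tension)
  F[2-3] = -85.1285 N (compression)
  F[2-4] = -27.2841 N (compression)
  F[3-4] = +80.7612 N (tension)
  Rx@0 = +1027.7900 N
  Ry@0 = +2199.3428 N
  Ry@4 = -76.0128 N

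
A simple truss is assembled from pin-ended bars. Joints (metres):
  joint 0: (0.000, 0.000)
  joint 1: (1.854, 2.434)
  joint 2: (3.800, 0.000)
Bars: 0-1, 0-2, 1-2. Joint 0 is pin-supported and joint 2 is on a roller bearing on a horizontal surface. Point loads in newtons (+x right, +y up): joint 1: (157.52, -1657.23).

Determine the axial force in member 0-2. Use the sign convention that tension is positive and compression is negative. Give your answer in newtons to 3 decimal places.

N=3 nodes, M=3 members, R=3 reactions → 2N=6, M+R=6
member 0 (0-1): L=3.0597, (cx,cy)=(0.6059,0.7955)
member 1 (0-2): L=3.8000, (cx,cy)=(1.0000,0.0000)
member 2 (1-2): L=3.1163, (cx,cy)=(0.6245,-0.7811)
solve A·x = −loads:
  F[0-1] = -940.0052 N (compression)
  F[0-2] = +727.1112 N (tension)
  F[1-2] = -1164.3836 N (compression)
  Rx@0 = -157.5200 N
  Ry@0 = +747.7805 N
  Ry@2 = +909.4495 N

727.111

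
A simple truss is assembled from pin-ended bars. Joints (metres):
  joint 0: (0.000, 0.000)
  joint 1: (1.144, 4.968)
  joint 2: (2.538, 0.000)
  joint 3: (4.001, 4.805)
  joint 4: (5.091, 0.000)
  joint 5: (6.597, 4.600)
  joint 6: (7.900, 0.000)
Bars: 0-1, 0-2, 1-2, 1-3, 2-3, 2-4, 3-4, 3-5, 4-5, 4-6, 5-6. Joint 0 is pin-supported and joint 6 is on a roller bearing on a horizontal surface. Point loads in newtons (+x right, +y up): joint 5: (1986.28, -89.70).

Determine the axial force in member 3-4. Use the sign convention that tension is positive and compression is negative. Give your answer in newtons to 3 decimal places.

N=7 nodes, M=11 members, R=3 reactions → 2N=14, M+R=14
member 0 (0-1): L=5.0980, (cx,cy)=(0.2244,0.9745)
member 1 (0-2): L=2.5380, (cx,cy)=(1.0000,0.0000)
member 2 (1-2): L=5.1599, (cx,cy)=(0.2702,-0.9628)
member 3 (1-3): L=2.8616, (cx,cy)=(0.9984,-0.0570)
member 4 (2-3): L=5.0228, (cx,cy)=(0.2913,0.9566)
member 5 (2-4): L=2.5530, (cx,cy)=(1.0000,0.0000)
member 6 (3-4): L=4.9271, (cx,cy)=(0.2212,-0.9752)
member 7 (3-5): L=2.6041, (cx,cy)=(0.9969,-0.0787)
member 8 (4-5): L=4.8403, (cx,cy)=(0.3111,0.9504)
member 9 (4-6): L=2.8090, (cx,cy)=(1.0000,0.0000)
member 10 (5-6): L=4.7810, (cx,cy)=(0.2725,-0.9621)
solve A·x = −loads:
  F[0-1] = +1171.6541 N (tension)
  F[0-2] = +1723.3596 N (tension)
  F[1-2] = -1220.9963 N (compression)
  F[1-3] = +593.7510 N (tension)
  F[2-3] = +1228.8775 N (tension)
  F[2-4] = +1035.5547 N (tension)
  F[3-4] = -1270.5260 N (compression)
  F[3-5] = +1235.6338 N (tension)
  F[4-5] = +1303.7592 N (tension)
  F[4-6] = +348.8282 N (tension)
  F[5-6] = -1279.9248 N (compression)
  Rx@0 = -1986.2800 N
  Ry@0 = -1141.7733 N
  Ry@6 = +1231.4733 N

-1270.526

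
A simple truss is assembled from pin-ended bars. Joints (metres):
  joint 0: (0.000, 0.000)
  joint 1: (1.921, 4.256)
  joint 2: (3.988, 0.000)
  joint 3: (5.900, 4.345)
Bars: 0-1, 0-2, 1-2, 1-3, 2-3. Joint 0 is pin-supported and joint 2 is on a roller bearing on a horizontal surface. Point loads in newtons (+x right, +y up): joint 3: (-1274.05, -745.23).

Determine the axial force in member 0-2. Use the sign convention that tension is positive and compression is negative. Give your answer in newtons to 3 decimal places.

N=4 nodes, M=5 members, R=3 reactions → 2N=8, M+R=8
member 0 (0-1): L=4.6695, (cx,cy)=(0.4114,0.9115)
member 1 (0-2): L=3.9880, (cx,cy)=(1.0000,0.0000)
member 2 (1-2): L=4.7314, (cx,cy)=(0.4369,-0.8995)
member 3 (1-3): L=3.9800, (cx,cy)=(0.9997,0.0224)
member 4 (2-3): L=4.7471, (cx,cy)=(0.4028,0.9153)
solve A·x = −loads:
  F[0-1] = -1130.9478 N (compression)
  F[0-2] = -808.7810 N (compression)
  F[1-2] = +1122.1890 N (tension)
  F[1-3] = -955.7584 N (compression)
  F[2-3] = -790.8422 N (compression)
  Rx@0 = +1274.0500 N
  Ry@0 = +1030.8093 N
  Ry@2 = -285.5793 N

-808.781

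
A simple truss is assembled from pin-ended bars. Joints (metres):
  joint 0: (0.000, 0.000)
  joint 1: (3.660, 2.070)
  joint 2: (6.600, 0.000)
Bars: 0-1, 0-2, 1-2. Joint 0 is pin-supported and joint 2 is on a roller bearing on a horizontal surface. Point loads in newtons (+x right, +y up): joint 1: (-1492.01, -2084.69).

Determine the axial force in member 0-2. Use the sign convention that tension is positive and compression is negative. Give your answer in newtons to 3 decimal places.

N=3 nodes, M=3 members, R=3 reactions → 2N=6, M+R=6
member 0 (0-1): L=4.2048, (cx,cy)=(0.8704,0.4923)
member 1 (0-2): L=6.6000, (cx,cy)=(1.0000,0.0000)
member 2 (1-2): L=3.5956, (cx,cy)=(0.8177,-0.5757)
solve A·x = −loads:
  F[0-1] = -2836.8982 N (compression)
  F[0-2] = +977.3111 N (tension)
  F[1-2] = -1195.2522 N (compression)
  Rx@0 = +1492.0100 N
  Ry@0 = +1396.5832 N
  Ry@2 = +688.1068 N

977.311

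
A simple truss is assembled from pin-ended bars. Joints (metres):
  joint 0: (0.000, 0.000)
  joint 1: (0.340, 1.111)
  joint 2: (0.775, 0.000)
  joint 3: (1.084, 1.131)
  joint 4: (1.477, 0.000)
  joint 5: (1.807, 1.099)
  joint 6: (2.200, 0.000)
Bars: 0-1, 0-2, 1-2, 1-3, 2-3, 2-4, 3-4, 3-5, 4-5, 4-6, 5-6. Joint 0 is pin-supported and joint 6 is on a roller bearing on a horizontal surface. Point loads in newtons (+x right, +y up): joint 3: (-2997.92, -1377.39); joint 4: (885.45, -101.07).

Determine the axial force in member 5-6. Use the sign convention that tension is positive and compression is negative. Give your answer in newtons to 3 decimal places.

843.953

N=7 nodes, M=11 members, R=3 reactions → 2N=14, M+R=14
member 0 (0-1): L=1.1619, (cx,cy)=(0.2926,0.9562)
member 1 (0-2): L=0.7750, (cx,cy)=(1.0000,0.0000)
member 2 (1-2): L=1.1931, (cx,cy)=(0.3646,-0.9312)
member 3 (1-3): L=0.7443, (cx,cy)=(0.9996,0.0269)
member 4 (2-3): L=1.1725, (cx,cy)=(0.2636,0.9646)
member 5 (2-4): L=0.7020, (cx,cy)=(1.0000,0.0000)
member 6 (3-4): L=1.1973, (cx,cy)=(0.3282,-0.9446)
member 7 (3-5): L=0.7237, (cx,cy)=(0.9990,-0.0442)
member 8 (4-5): L=1.1475, (cx,cy)=(0.2876,0.9578)
member 9 (4-6): L=0.7230, (cx,cy)=(1.0000,0.0000)
member 10 (5-6): L=1.1672, (cx,cy)=(0.3367,-0.9416)
solve A·x = −loads:
  F[0-1] = -2377.1938 N (compression)
  F[0-2] = -1416.8223 N (compression)
  F[1-2] = +2395.8601 N (tension)
  F[1-3] = -1569.7186 N (compression)
  F[2-3] = -2312.7141 N (compression)
  F[2-4] = +66.1985 N (tension)
  F[3-4] = +924.1028 N (tension)
  F[3-5] = +516.4392 N (tension)
  F[4-5] = -805.8808 N (compression)
  F[4-6] = -284.1726 N (compression)
  F[5-6] = +843.9527 N (tension)
  Rx@0 = +2112.4700 N
  Ry@0 = +2273.1311 N
  Ry@6 = -794.6711 N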